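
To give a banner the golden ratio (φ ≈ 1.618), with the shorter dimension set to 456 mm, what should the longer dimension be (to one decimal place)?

737.8 mm

golden ratio ≈ 1.61803.
Longer side = 456 × 1.61803 ≈ 737.822 → 737.8 mm.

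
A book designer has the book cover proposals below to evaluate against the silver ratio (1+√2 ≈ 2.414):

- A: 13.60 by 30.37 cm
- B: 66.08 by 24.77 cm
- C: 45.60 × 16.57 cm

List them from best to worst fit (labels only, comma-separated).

A, B, C

A: 30.37/13.60 ≈ 2.233 → |2.233 − 2.414| = 0.181
B: 66.08/24.77 ≈ 2.668 → |2.668 − 2.414| = 0.254
C: 45.60/16.57 ≈ 2.752 → |2.752 − 2.414| = 0.338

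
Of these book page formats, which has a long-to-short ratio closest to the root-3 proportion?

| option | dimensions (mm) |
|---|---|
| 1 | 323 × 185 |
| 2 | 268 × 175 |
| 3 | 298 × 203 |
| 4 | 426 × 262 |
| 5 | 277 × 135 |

Ratios (long/short): 1 ≈ 1.746; 2 ≈ 1.531; 3 ≈ 1.468; 4 ≈ 1.626; 5 ≈ 2.052.
root-3 ≈ 1.732; option 1 is nearest (Δ 0.014).

1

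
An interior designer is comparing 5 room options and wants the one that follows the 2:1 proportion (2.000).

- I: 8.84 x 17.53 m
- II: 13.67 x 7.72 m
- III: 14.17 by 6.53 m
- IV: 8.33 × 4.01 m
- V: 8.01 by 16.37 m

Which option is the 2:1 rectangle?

Target 2:1 ≈ 2.000.
I: 1.983 (Δ0.017)  II: 1.771 (Δ0.229)  III: 2.170 (Δ0.170)  IV: 2.077 (Δ0.077)  V: 2.044 (Δ0.044)

I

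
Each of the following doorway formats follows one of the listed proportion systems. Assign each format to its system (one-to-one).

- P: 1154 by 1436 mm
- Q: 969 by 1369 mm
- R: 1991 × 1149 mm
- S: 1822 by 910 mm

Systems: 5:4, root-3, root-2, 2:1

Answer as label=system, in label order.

P = 1436/1154 ≈ 1.244 → 5:4 (1.250)
Q = 1369/969 ≈ 1.413 → root-2 (1.414)
R = 1991/1149 ≈ 1.733 → root-3 (1.732)
S = 1822/910 ≈ 2.002 → 2:1 (2.000)

P=5:4, Q=root-2, R=root-3, S=2:1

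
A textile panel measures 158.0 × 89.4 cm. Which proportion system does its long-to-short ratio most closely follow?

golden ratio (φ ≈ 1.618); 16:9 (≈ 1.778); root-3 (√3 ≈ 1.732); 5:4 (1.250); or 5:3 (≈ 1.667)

16:9

Ratio = 158.0 / 89.4 ≈ 1.767.
Distances: golden ratio 1.618 (Δ 0.149); 16:9 1.778 (Δ 0.011); root-3 1.732 (Δ 0.035); 5:4 1.250 (Δ 0.517); 5:3 1.667 (Δ 0.100).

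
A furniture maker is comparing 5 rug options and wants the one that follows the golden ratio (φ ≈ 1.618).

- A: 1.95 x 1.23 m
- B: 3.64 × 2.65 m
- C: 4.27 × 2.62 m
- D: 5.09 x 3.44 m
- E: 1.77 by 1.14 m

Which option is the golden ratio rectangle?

C

Ratios (long/short): A ≈ 1.585; B ≈ 1.374; C ≈ 1.630; D ≈ 1.480; E ≈ 1.553.
golden ratio ≈ 1.618; option C is nearest (Δ 0.012).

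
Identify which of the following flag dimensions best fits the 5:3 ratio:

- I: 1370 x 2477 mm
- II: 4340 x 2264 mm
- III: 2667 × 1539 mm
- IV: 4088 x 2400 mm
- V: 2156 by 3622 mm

V

Ratios (long/short): I ≈ 1.808; II ≈ 1.917; III ≈ 1.733; IV ≈ 1.703; V ≈ 1.680.
5:3 ≈ 1.667; option V is nearest (Δ 0.013).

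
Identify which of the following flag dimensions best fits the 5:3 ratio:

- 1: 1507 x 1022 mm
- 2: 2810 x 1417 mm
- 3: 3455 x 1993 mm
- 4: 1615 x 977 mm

Target 5:3 ≈ 1.667.
1: 1.475 (Δ0.192)  2: 1.983 (Δ0.316)  3: 1.734 (Δ0.067)  4: 1.653 (Δ0.014)

4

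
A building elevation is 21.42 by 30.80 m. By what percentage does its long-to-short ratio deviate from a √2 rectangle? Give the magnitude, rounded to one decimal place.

1.7%

Ratio = 30.80 / 21.42 ≈ 1.4379.
Ideal root-2 ≈ 1.4142. |1.4379 − 1.4142| / 1.4142 ≈ 1.68% → 1.7%.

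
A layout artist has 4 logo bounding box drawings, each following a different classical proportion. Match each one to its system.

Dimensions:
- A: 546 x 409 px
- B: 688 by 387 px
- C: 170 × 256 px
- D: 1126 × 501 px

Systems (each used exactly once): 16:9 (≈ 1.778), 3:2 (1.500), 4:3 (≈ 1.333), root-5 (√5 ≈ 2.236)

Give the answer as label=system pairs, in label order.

A = 546/409 ≈ 1.335 → 4:3 (1.333)
B = 688/387 ≈ 1.778 → 16:9 (1.778)
C = 256/170 ≈ 1.506 → 3:2 (1.500)
D = 1126/501 ≈ 2.248 → root-5 (2.236)

A=4:3, B=16:9, C=3:2, D=root-5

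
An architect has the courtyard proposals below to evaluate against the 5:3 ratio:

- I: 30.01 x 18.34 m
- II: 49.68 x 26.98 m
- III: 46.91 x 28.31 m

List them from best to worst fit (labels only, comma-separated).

Ratios: I = 30.01 / 18.34 ≈ 1.636; II = 49.68 / 26.98 ≈ 1.841; III = 46.91 / 28.31 ≈ 1.657.
|Δ from 1.667|: I 0.031; II 0.174; III 0.010.

III, I, II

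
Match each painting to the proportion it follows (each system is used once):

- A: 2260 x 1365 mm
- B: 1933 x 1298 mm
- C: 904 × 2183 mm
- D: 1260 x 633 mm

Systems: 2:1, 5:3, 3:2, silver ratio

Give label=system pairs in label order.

Ratios: A ≈ 1.656; B ≈ 1.489; C ≈ 2.415; D ≈ 1.991.
Targets: 2:1 ≈ 2.000; 5:3 ≈ 1.667; 3:2 ≈ 1.500; silver ratio ≈ 2.414.

A=5:3, B=3:2, C=silver ratio, D=2:1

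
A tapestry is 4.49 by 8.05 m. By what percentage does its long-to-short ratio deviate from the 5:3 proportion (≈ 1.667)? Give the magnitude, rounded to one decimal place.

7.6%

Ratio = 8.05 / 4.49 ≈ 1.7929.
Ideal 5:3 ≈ 1.6667. |1.7929 − 1.6667| / 1.6667 ≈ 7.57% → 7.6%.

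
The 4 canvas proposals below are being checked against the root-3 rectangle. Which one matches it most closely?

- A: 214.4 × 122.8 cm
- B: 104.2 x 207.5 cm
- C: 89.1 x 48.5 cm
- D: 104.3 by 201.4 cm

A

Target root-3 ≈ 1.732.
A: 1.746 (Δ0.014)  B: 1.991 (Δ0.259)  C: 1.837 (Δ0.105)  D: 1.931 (Δ0.199)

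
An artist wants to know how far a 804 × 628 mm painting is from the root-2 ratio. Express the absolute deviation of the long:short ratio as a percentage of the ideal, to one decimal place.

9.5%

Ratio = 804 / 628 ≈ 1.2803.
Ideal root-2 ≈ 1.4142. |1.2803 − 1.4142| / 1.4142 ≈ 9.47% → 9.5%.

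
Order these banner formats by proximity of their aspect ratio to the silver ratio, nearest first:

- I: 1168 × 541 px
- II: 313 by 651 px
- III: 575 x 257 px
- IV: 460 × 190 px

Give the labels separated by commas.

Ratios: I = 1168 / 541 ≈ 2.159; II = 651 / 313 ≈ 2.080; III = 575 / 257 ≈ 2.237; IV = 460 / 190 ≈ 2.421.
|Δ from 2.414|: I 0.255; II 0.334; III 0.177; IV 0.007.

IV, III, I, II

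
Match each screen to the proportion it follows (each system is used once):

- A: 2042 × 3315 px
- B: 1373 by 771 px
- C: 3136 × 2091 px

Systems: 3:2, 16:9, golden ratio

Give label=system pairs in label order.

A=golden ratio, B=16:9, C=3:2

Ratios: A ≈ 1.623; B ≈ 1.781; C ≈ 1.500.
Targets: 3:2 ≈ 1.500; 16:9 ≈ 1.778; golden ratio ≈ 1.618.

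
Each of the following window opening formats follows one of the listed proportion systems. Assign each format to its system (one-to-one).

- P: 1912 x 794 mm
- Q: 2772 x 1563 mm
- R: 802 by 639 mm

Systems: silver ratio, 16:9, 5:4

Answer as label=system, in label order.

P = 1912/794 ≈ 2.408 → silver ratio (2.414)
Q = 2772/1563 ≈ 1.774 → 16:9 (1.778)
R = 802/639 ≈ 1.255 → 5:4 (1.250)

P=silver ratio, Q=16:9, R=5:4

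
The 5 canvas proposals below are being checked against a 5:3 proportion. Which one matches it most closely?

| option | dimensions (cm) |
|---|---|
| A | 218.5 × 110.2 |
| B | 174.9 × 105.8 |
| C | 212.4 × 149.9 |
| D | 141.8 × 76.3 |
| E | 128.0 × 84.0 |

B

Target 5:3 ≈ 1.667.
A: 1.983 (Δ0.316)  B: 1.653 (Δ0.014)  C: 1.417 (Δ0.250)  D: 1.858 (Δ0.191)  E: 1.524 (Δ0.143)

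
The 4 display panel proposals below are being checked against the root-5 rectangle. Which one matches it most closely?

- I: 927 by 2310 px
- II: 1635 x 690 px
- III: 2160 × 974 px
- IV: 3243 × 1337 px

III

Target root-5 ≈ 2.236.
I: 2.492 (Δ0.256)  II: 2.370 (Δ0.134)  III: 2.218 (Δ0.018)  IV: 2.426 (Δ0.190)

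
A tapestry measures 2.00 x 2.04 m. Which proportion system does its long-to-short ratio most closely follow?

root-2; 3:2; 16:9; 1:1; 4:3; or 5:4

1:1

Ratio = 2.04 / 2.00 ≈ 1.020.
Distances: root-2 1.414 (Δ 0.394); 3:2 1.500 (Δ 0.480); 16:9 1.778 (Δ 0.758); 1:1 1.000 (Δ 0.020); 4:3 1.333 (Δ 0.313); 5:4 1.250 (Δ 0.230).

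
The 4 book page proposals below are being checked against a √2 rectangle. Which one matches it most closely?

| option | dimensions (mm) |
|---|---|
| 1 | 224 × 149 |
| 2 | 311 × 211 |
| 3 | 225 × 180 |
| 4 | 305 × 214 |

4

Target root-2 ≈ 1.414.
1: 1.503 (Δ0.089)  2: 1.474 (Δ0.060)  3: 1.250 (Δ0.164)  4: 1.425 (Δ0.011)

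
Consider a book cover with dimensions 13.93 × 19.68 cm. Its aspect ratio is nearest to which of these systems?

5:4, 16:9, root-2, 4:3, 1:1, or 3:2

root-2

19.68/13.93 ≈ 1.413. Nearest candidates are root-2 (1.414, off by 0.001) and 4:3 (1.333, off by 0.080).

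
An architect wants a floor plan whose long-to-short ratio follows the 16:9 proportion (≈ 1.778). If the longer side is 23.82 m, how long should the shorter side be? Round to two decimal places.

13.40 m

16:9 ≈ 1.77778.
Shorter side = 23.82 ÷ 1.77778 ≈ 13.3987 → 13.40 m.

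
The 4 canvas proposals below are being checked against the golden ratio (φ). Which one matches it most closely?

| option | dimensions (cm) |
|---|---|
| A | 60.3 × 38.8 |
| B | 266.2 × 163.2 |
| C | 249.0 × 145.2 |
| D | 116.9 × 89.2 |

B

Ratios (long/short): A ≈ 1.554; B ≈ 1.631; C ≈ 1.715; D ≈ 1.311.
golden ratio ≈ 1.618; option B is nearest (Δ 0.013).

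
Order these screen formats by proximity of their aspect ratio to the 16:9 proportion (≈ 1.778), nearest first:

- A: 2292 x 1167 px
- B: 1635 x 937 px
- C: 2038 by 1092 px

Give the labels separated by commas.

A: 2292/1167 ≈ 1.964 → |1.964 − 1.778| = 0.186
B: 1635/937 ≈ 1.745 → |1.745 − 1.778| = 0.033
C: 2038/1092 ≈ 1.866 → |1.866 − 1.778| = 0.088

B, C, A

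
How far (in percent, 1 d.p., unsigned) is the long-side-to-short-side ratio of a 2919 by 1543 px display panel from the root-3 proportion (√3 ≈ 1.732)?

Ratio = 2919 / 1543 ≈ 1.8918.
Ideal root-3 ≈ 1.7321. |1.8918 − 1.7321| / 1.7321 ≈ 9.22% → 9.2%.

9.2%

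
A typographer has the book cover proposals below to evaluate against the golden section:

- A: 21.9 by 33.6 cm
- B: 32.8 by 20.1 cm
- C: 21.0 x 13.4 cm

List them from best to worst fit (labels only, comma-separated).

B, C, A

A: 33.6/21.9 ≈ 1.534 → |1.534 − 1.618| = 0.084
B: 32.8/20.1 ≈ 1.632 → |1.632 − 1.618| = 0.014
C: 21.0/13.4 ≈ 1.567 → |1.567 − 1.618| = 0.051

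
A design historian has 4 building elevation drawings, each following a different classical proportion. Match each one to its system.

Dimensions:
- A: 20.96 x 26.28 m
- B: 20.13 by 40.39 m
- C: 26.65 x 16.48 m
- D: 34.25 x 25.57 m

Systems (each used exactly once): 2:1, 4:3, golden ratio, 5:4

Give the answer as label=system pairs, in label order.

Ratios: A ≈ 1.254; B ≈ 2.006; C ≈ 1.617; D ≈ 1.339.
Targets: 2:1 ≈ 2.000; 4:3 ≈ 1.333; golden ratio ≈ 1.618; 5:4 ≈ 1.250.

A=5:4, B=2:1, C=golden ratio, D=4:3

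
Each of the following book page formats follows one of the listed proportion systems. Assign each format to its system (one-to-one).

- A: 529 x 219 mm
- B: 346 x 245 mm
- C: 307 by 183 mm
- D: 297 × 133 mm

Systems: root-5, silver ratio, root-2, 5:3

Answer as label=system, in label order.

A=silver ratio, B=root-2, C=5:3, D=root-5

Ratios: A ≈ 2.416; B ≈ 1.412; C ≈ 1.678; D ≈ 2.233.
Targets: root-5 ≈ 2.236; silver ratio ≈ 2.414; root-2 ≈ 1.414; 5:3 ≈ 1.667.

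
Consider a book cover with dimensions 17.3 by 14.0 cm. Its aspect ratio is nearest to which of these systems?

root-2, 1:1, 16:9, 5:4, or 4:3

Ratio = 17.3 / 14.0 ≈ 1.236.
Distances: root-2 1.414 (Δ 0.178); 1:1 1.000 (Δ 0.236); 16:9 1.778 (Δ 0.542); 5:4 1.250 (Δ 0.014); 4:3 1.333 (Δ 0.097).

5:4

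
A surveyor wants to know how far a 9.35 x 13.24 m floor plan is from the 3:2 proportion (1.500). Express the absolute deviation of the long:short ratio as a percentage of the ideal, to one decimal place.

Ratio = 13.24 / 9.35 ≈ 1.4160.
Ideal 3:2 = 1.5000. |1.4160 − 1.5000| / 1.5000 ≈ 5.60% → 5.6%.

5.6%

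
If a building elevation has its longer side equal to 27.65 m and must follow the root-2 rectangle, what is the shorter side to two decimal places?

19.55 m

root-2 ≈ 1.41421.
Shorter side = 27.65 ÷ 1.41421 ≈ 19.5516 → 19.55 m.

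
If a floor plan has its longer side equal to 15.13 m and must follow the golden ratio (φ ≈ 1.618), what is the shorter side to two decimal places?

golden ratio ≈ 1.61803.
Shorter side = 15.13 ÷ 1.61803 ≈ 9.3509 → 9.35 m.

9.35 m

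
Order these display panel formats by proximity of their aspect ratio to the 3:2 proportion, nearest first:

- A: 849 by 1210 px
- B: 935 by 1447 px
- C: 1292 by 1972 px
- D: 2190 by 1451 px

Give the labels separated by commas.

Ratios: A = 1210 / 849 ≈ 1.425; B = 1447 / 935 ≈ 1.548; C = 1972 / 1292 ≈ 1.526; D = 2190 / 1451 ≈ 1.509.
|Δ from 1.500|: A 0.075; B 0.048; C 0.026; D 0.009.

D, C, B, A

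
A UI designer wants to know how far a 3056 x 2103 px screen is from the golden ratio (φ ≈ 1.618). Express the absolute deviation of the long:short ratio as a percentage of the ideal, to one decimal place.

10.2%

Ratio = 3056 / 2103 ≈ 1.4532.
Ideal golden ratio ≈ 1.6180. |1.4532 − 1.6180| / 1.6180 ≈ 10.19% → 10.2%.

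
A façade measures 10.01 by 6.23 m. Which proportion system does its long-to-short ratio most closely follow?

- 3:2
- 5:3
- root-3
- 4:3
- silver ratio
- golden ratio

golden ratio

Ratio = 10.01 / 6.23 ≈ 1.607.
Distances: 3:2 1.500 (Δ 0.107); 5:3 1.667 (Δ 0.060); root-3 1.732 (Δ 0.125); 4:3 1.333 (Δ 0.274); silver ratio 2.414 (Δ 0.807); golden ratio 1.618 (Δ 0.011).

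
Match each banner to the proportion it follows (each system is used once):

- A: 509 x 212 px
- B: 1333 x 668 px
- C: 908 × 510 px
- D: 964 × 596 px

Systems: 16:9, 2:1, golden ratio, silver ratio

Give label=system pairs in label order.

A=silver ratio, B=2:1, C=16:9, D=golden ratio

A = 509/212 ≈ 2.401 → silver ratio (2.414)
B = 1333/668 ≈ 1.996 → 2:1 (2.000)
C = 908/510 ≈ 1.780 → 16:9 (1.778)
D = 964/596 ≈ 1.617 → golden ratio (1.618)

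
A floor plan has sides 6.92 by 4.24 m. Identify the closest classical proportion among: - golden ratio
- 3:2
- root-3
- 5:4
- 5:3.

6.92/4.24 ≈ 1.632. Nearest candidates are golden ratio (1.618, off by 0.014) and 5:3 (1.667, off by 0.035).

golden ratio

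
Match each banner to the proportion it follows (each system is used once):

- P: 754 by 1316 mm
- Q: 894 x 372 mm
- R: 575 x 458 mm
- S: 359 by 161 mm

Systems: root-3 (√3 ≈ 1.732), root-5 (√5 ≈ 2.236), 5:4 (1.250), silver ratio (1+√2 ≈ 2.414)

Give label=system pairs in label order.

P=root-3, Q=silver ratio, R=5:4, S=root-5

Ratios: P ≈ 1.745; Q ≈ 2.403; R ≈ 1.255; S ≈ 2.230.
Targets: root-3 ≈ 1.732; root-5 ≈ 2.236; 5:4 ≈ 1.250; silver ratio ≈ 2.414.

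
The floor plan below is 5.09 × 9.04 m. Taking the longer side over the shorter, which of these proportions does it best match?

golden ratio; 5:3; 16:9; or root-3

16:9

9.04/5.09 ≈ 1.776. Nearest candidates are 16:9 (1.778, off by 0.002) and root-3 (1.732, off by 0.044).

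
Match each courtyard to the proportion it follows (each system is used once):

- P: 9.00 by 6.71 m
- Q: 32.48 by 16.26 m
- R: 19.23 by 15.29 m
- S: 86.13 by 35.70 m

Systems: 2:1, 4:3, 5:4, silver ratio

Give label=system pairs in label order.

P=4:3, Q=2:1, R=5:4, S=silver ratio

P = 9.00/6.71 ≈ 1.341 → 4:3 (1.333)
Q = 32.48/16.26 ≈ 1.998 → 2:1 (2.000)
R = 19.23/15.29 ≈ 1.258 → 5:4 (1.250)
S = 86.13/35.70 ≈ 2.413 → silver ratio (2.414)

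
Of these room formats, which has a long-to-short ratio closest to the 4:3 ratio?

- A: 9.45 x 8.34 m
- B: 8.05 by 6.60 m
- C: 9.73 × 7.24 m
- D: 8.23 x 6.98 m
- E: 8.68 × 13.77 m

Target 4:3 ≈ 1.333.
A: 1.133 (Δ0.200)  B: 1.220 (Δ0.113)  C: 1.344 (Δ0.011)  D: 1.179 (Δ0.154)  E: 1.586 (Δ0.253)

C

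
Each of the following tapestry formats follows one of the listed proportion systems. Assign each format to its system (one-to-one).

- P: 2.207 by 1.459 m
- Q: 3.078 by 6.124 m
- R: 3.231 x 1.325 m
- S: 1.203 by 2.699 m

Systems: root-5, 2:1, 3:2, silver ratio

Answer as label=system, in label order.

P=3:2, Q=2:1, R=silver ratio, S=root-5

P = 2.207/1.459 ≈ 1.513 → 3:2 (1.500)
Q = 6.124/3.078 ≈ 1.990 → 2:1 (2.000)
R = 3.231/1.325 ≈ 2.438 → silver ratio (2.414)
S = 2.699/1.203 ≈ 2.244 → root-5 (2.236)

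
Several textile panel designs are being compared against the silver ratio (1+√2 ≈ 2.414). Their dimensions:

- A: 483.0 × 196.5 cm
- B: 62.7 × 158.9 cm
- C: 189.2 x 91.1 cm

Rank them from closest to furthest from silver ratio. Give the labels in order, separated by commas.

A: 483.0/196.5 ≈ 2.458 → |2.458 − 2.414| = 0.044
B: 158.9/62.7 ≈ 2.534 → |2.534 − 2.414| = 0.120
C: 189.2/91.1 ≈ 2.077 → |2.077 − 2.414| = 0.337

A, B, C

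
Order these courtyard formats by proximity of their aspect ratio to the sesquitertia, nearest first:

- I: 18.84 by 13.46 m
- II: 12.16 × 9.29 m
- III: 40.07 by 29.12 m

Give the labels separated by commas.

II, III, I

Ratios: I = 18.84 / 13.46 ≈ 1.400; II = 12.16 / 9.29 ≈ 1.309; III = 40.07 / 29.12 ≈ 1.376.
|Δ from 1.333|: I 0.067; II 0.024; III 0.043.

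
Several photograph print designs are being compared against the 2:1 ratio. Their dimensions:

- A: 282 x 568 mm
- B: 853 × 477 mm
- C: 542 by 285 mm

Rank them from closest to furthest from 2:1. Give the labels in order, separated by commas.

A, C, B

Ratios: A = 568 / 282 ≈ 2.014; B = 853 / 477 ≈ 1.788; C = 542 / 285 ≈ 1.902.
|Δ from 2.000|: A 0.014; B 0.212; C 0.098.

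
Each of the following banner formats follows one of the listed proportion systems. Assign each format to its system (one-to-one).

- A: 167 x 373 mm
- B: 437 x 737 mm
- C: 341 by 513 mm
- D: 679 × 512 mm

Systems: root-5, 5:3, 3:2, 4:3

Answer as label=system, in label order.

A=root-5, B=5:3, C=3:2, D=4:3

Ratios: A ≈ 2.234; B ≈ 1.686; C ≈ 1.504; D ≈ 1.326.
Targets: root-5 ≈ 2.236; 5:3 ≈ 1.667; 3:2 ≈ 1.500; 4:3 ≈ 1.333.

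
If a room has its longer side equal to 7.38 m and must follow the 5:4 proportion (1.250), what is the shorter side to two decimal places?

5.90 m

5:4 = 1.25000.
Shorter side = 7.38 ÷ 1.25000 ≈ 5.9040 → 5.90 m.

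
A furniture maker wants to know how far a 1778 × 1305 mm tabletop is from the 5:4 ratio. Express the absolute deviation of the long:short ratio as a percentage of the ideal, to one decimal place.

Ratio = 1778 / 1305 ≈ 1.3625.
Ideal 5:4 = 1.2500. |1.3625 − 1.2500| / 1.2500 ≈ 9.00% → 9.0%.

9.0%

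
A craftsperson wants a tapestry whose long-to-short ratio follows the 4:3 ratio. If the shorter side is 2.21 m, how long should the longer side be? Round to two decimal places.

4:3 ≈ 1.33333.
Longer side = 2.21 × 1.33333 ≈ 2.9467 → 2.95 m.

2.95 m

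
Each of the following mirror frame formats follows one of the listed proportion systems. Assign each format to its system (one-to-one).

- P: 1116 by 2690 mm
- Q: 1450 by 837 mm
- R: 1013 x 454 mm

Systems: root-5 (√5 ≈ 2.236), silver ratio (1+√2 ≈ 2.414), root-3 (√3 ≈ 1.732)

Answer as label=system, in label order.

P = 2690/1116 ≈ 2.410 → silver ratio (2.414)
Q = 1450/837 ≈ 1.732 → root-3 (1.732)
R = 1013/454 ≈ 2.231 → root-5 (2.236)

P=silver ratio, Q=root-3, R=root-5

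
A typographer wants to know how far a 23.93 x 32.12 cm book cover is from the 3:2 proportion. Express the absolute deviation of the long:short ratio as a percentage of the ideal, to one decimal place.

10.5%

Ratio = 32.12 / 23.93 ≈ 1.3422.
Ideal 3:2 = 1.5000. |1.3422 − 1.5000| / 1.5000 ≈ 10.52% → 10.5%.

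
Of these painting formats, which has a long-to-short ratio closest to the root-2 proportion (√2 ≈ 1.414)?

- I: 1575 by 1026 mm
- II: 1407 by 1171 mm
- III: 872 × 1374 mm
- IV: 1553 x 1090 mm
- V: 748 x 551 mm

IV

Target root-2 ≈ 1.414.
I: 1.535 (Δ0.121)  II: 1.202 (Δ0.212)  III: 1.576 (Δ0.162)  IV: 1.425 (Δ0.011)  V: 1.358 (Δ0.056)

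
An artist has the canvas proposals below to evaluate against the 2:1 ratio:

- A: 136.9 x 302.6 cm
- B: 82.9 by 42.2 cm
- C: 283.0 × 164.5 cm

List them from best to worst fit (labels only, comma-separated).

B, A, C

Ratios: A = 302.6 / 136.9 ≈ 2.210; B = 82.9 / 42.2 ≈ 1.964; C = 283.0 / 164.5 ≈ 1.720.
|Δ from 2.000|: A 0.210; B 0.036; C 0.280.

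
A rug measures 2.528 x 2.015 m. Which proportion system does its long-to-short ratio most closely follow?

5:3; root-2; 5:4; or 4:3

5:4

2.528/2.015 ≈ 1.255. Nearest candidates are 5:4 (1.250, off by 0.005) and 4:3 (1.333, off by 0.078).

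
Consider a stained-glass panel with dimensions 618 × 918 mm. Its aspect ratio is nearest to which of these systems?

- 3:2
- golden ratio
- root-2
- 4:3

3:2

Ratio = 918 / 618 ≈ 1.485.
Distances: 3:2 1.500 (Δ 0.015); golden ratio 1.618 (Δ 0.133); root-2 1.414 (Δ 0.071); 4:3 1.333 (Δ 0.152).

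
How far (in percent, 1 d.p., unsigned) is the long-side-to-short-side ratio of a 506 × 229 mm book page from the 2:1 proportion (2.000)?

10.5%

Ratio = 506 / 229 ≈ 2.2096.
Ideal 2:1 = 2.0000. |2.2096 − 2.0000| / 2.0000 ≈ 10.48% → 10.5%.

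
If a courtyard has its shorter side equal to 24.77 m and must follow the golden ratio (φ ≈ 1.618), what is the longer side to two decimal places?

40.08 m

golden ratio ≈ 1.61803.
Longer side = 24.77 × 1.61803 ≈ 40.0786 → 40.08 m.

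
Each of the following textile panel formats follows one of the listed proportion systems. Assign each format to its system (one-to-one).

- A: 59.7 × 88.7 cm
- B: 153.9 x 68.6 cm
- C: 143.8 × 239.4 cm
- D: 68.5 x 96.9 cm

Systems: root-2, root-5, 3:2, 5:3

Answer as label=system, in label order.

A = 88.7/59.7 ≈ 1.486 → 3:2 (1.500)
B = 153.9/68.6 ≈ 2.243 → root-5 (2.236)
C = 239.4/143.8 ≈ 1.665 → 5:3 (1.667)
D = 96.9/68.5 ≈ 1.415 → root-2 (1.414)

A=3:2, B=root-5, C=5:3, D=root-2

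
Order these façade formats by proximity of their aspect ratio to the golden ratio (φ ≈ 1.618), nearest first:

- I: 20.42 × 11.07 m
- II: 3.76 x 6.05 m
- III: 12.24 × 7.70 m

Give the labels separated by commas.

II, III, I

I: 20.42/11.07 ≈ 1.845 → |1.845 − 1.618| = 0.227
II: 6.05/3.76 ≈ 1.609 → |1.609 − 1.618| = 0.009
III: 12.24/7.70 ≈ 1.590 → |1.590 − 1.618| = 0.028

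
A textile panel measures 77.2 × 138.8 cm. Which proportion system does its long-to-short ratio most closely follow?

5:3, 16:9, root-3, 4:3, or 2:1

16:9

Ratio = 138.8 / 77.2 ≈ 1.798.
Distances: 5:3 1.667 (Δ 0.131); 16:9 1.778 (Δ 0.020); root-3 1.732 (Δ 0.066); 4:3 1.333 (Δ 0.465); 2:1 2.000 (Δ 0.202).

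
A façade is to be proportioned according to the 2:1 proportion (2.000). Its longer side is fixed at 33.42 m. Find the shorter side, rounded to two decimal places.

16.71 m

2:1 = 2.00000.
Shorter side = 33.42 ÷ 2.00000 ≈ 16.7100 → 16.71 m.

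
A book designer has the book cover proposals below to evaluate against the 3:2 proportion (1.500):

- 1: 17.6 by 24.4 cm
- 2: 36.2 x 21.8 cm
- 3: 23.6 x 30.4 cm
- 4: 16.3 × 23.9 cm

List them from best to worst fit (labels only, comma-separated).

1: 24.4/17.6 ≈ 1.386 → |1.386 − 1.500| = 0.114
2: 36.2/21.8 ≈ 1.661 → |1.661 − 1.500| = 0.161
3: 30.4/23.6 ≈ 1.288 → |1.288 − 1.500| = 0.212
4: 23.9/16.3 ≈ 1.466 → |1.466 − 1.500| = 0.034

4, 1, 2, 3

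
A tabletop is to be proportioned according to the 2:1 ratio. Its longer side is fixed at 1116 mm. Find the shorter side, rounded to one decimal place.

558.0 mm

2:1 = 2.00000.
Shorter side = 1116 ÷ 2.00000 ≈ 558.000 → 558.0 mm.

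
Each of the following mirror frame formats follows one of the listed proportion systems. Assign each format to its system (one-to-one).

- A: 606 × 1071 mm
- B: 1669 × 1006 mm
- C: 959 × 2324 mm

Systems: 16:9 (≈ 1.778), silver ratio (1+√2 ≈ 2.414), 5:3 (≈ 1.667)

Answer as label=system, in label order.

A=16:9, B=5:3, C=silver ratio

A = 1071/606 ≈ 1.767 → 16:9 (1.778)
B = 1669/1006 ≈ 1.659 → 5:3 (1.667)
C = 2324/959 ≈ 2.423 → silver ratio (2.414)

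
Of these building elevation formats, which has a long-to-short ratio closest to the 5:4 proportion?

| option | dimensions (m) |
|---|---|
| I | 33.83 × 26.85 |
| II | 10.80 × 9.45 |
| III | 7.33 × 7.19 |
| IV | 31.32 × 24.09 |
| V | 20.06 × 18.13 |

Target 5:4 ≈ 1.250.
I: 1.260 (Δ0.010)  II: 1.143 (Δ0.107)  III: 1.019 (Δ0.231)  IV: 1.300 (Δ0.050)  V: 1.106 (Δ0.144)

I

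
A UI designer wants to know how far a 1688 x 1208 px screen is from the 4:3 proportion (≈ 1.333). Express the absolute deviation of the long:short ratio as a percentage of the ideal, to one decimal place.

4.8%

Ratio = 1688 / 1208 ≈ 1.3974.
Ideal 4:3 ≈ 1.3333. |1.3974 − 1.3333| / 1.3333 ≈ 4.81% → 4.8%.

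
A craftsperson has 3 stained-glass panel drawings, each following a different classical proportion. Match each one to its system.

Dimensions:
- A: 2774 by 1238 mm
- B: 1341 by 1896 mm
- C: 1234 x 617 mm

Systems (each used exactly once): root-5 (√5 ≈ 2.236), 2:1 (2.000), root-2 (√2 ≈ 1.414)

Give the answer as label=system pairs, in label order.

A=root-5, B=root-2, C=2:1

Ratios: A ≈ 2.241; B ≈ 1.414; C ≈ 2.000.
Targets: root-5 ≈ 2.236; 2:1 ≈ 2.000; root-2 ≈ 1.414.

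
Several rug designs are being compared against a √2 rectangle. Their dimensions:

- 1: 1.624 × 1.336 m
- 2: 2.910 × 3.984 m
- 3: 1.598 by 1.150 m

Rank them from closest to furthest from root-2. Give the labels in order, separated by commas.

3, 2, 1

1: 1.624/1.336 ≈ 1.216 → |1.216 − 1.414| = 0.198
2: 3.984/2.910 ≈ 1.369 → |1.369 − 1.414| = 0.045
3: 1.598/1.150 ≈ 1.390 → |1.390 − 1.414| = 0.024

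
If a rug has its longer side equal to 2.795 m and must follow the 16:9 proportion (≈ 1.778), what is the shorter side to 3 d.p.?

16:9 ≈ 1.77778.
Shorter side = 2.795 ÷ 1.77778 ≈ 1.57219 → 1.572 m.

1.572 m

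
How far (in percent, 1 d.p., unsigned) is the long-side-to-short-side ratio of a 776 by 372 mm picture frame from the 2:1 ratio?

4.3%

Ratio = 776 / 372 ≈ 2.0860.
Ideal 2:1 = 2.0000. |2.0860 − 2.0000| / 2.0000 ≈ 4.30% → 4.3%.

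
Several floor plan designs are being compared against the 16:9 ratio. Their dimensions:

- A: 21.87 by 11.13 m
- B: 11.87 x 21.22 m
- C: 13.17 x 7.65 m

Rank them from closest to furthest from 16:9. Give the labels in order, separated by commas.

B, C, A

Ratios: A = 21.87 / 11.13 ≈ 1.965; B = 21.22 / 11.87 ≈ 1.788; C = 13.17 / 7.65 ≈ 1.722.
|Δ from 1.778|: A 0.187; B 0.010; C 0.056.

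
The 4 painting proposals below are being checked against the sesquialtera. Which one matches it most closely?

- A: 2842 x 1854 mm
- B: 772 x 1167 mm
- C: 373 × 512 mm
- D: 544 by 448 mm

Target 3:2 ≈ 1.500.
A: 1.533 (Δ0.033)  B: 1.512 (Δ0.012)  C: 1.373 (Δ0.127)  D: 1.214 (Δ0.286)

B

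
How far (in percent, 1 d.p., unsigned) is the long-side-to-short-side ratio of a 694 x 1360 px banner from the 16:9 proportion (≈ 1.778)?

Ratio = 1360 / 694 ≈ 1.9597.
Ideal 16:9 ≈ 1.7778. |1.9597 − 1.7778| / 1.7778 ≈ 10.23% → 10.2%.

10.2%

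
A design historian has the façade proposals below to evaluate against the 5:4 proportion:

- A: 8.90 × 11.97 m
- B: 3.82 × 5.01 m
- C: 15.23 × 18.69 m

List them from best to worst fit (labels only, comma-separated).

C, B, A

Ratios: A = 11.97 / 8.90 ≈ 1.345; B = 5.01 / 3.82 ≈ 1.312; C = 18.69 / 15.23 ≈ 1.227.
|Δ from 1.250|: A 0.095; B 0.062; C 0.023.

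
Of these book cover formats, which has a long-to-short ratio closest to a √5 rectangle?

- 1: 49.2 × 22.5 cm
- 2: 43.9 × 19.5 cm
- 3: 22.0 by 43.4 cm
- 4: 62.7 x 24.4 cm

2

Target root-5 ≈ 2.236.
1: 2.187 (Δ0.049)  2: 2.251 (Δ0.015)  3: 1.973 (Δ0.263)  4: 2.570 (Δ0.334)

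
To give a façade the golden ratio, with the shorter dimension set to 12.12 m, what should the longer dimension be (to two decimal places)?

19.61 m

golden ratio ≈ 1.61803.
Longer side = 12.12 × 1.61803 ≈ 19.6105 → 19.61 m.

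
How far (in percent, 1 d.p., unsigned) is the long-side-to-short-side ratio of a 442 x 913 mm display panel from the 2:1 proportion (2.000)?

3.3%

Ratio = 913 / 442 ≈ 2.0656.
Ideal 2:1 = 2.0000. |2.0656 − 2.0000| / 2.0000 ≈ 3.28% → 3.3%.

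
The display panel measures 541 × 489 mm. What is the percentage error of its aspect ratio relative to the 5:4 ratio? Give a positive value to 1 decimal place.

Ratio = 541 / 489 ≈ 1.1063.
Ideal 5:4 = 1.2500. |1.1063 − 1.2500| / 1.2500 ≈ 11.50% → 11.5%.

11.5%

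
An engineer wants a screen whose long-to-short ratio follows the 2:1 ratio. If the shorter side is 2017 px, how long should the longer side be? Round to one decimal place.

2:1 = 2.00000.
Longer side = 2017 × 2.00000 ≈ 4034.000 → 4034.0 px.

4034.0 px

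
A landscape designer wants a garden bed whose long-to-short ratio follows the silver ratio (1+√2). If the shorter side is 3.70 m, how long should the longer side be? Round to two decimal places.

8.93 m

silver ratio ≈ 2.41421.
Longer side = 3.70 × 2.41421 ≈ 8.9326 → 8.93 m.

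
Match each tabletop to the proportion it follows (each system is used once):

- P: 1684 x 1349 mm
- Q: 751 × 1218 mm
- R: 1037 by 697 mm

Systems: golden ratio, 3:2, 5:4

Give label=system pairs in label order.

Ratios: P ≈ 1.248; Q ≈ 1.622; R ≈ 1.488.
Targets: golden ratio ≈ 1.618; 3:2 ≈ 1.500; 5:4 ≈ 1.250.

P=5:4, Q=golden ratio, R=3:2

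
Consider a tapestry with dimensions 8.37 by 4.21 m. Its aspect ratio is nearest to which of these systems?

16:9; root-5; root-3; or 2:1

2:1

Ratio = 8.37 / 4.21 ≈ 1.988.
Distances: 16:9 1.778 (Δ 0.210); root-5 2.236 (Δ 0.248); root-3 1.732 (Δ 0.256); 2:1 2.000 (Δ 0.012).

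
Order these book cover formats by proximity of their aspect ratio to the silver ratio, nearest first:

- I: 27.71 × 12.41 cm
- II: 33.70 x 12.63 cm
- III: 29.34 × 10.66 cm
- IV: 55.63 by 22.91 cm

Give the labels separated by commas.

IV, I, II, III

I: 27.71/12.41 ≈ 2.233 → |2.233 − 2.414| = 0.181
II: 33.70/12.63 ≈ 2.668 → |2.668 − 2.414| = 0.254
III: 29.34/10.66 ≈ 2.752 → |2.752 − 2.414| = 0.338
IV: 55.63/22.91 ≈ 2.428 → |2.428 − 2.414| = 0.014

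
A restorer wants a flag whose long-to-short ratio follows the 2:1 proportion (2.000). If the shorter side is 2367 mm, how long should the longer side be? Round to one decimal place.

4734.0 mm

2:1 = 2.00000.
Longer side = 2367 × 2.00000 ≈ 4734.000 → 4734.0 mm.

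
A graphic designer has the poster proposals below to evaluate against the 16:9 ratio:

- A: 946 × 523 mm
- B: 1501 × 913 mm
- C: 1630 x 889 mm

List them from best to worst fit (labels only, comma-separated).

Ratios: A = 946 / 523 ≈ 1.809; B = 1501 / 913 ≈ 1.644; C = 1630 / 889 ≈ 1.834.
|Δ from 1.778|: A 0.031; B 0.134; C 0.056.

A, C, B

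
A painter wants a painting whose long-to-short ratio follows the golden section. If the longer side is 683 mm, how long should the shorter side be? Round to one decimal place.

golden ratio ≈ 1.61803.
Shorter side = 683 ÷ 1.61803 ≈ 422.118 → 422.1 mm.

422.1 mm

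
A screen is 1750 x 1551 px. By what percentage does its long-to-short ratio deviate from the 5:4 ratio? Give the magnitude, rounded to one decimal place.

9.7%

Ratio = 1750 / 1551 ≈ 1.1283.
Ideal 5:4 = 1.2500. |1.1283 − 1.2500| / 1.2500 ≈ 9.74% → 9.7%.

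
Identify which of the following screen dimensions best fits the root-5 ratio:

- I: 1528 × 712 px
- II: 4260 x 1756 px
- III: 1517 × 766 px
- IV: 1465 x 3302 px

IV

Ratios (long/short): I ≈ 2.146; II ≈ 2.426; III ≈ 1.980; IV ≈ 2.254.
root-5 ≈ 2.236; option IV is nearest (Δ 0.018).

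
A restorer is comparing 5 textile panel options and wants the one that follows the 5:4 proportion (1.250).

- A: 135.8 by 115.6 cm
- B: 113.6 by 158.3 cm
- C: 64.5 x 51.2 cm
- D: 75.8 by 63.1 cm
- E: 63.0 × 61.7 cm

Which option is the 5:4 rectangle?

C

Ratios (long/short): A ≈ 1.175; B ≈ 1.393; C ≈ 1.260; D ≈ 1.201; E ≈ 1.021.
5:4 ≈ 1.250; option C is nearest (Δ 0.010).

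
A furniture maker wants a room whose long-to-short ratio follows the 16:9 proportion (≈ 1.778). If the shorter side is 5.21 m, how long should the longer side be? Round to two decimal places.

9.26 m

16:9 ≈ 1.77778.
Longer side = 5.21 × 1.77778 ≈ 9.2622 → 9.26 m.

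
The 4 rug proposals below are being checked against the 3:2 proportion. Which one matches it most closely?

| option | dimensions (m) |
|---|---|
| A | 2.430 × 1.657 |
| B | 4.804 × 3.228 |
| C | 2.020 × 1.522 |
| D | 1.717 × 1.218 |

Ratios (long/short): A ≈ 1.467; B ≈ 1.488; C ≈ 1.327; D ≈ 1.410.
3:2 ≈ 1.500; option B is nearest (Δ 0.012).

B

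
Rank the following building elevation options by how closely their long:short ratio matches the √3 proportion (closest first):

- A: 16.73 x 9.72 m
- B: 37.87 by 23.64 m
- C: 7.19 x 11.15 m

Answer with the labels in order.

A, B, C

A: 16.73/9.72 ≈ 1.721 → |1.721 − 1.732| = 0.011
B: 37.87/23.64 ≈ 1.602 → |1.602 − 1.732| = 0.130
C: 11.15/7.19 ≈ 1.551 → |1.551 − 1.732| = 0.181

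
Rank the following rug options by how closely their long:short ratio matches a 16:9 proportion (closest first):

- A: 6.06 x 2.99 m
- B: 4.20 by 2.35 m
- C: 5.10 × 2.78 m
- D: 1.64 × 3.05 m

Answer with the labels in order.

B, C, D, A

A: 6.06/2.99 ≈ 2.027 → |2.027 − 1.778| = 0.249
B: 4.20/2.35 ≈ 1.787 → |1.787 − 1.778| = 0.009
C: 5.10/2.78 ≈ 1.835 → |1.835 − 1.778| = 0.057
D: 3.05/1.64 ≈ 1.860 → |1.860 − 1.778| = 0.082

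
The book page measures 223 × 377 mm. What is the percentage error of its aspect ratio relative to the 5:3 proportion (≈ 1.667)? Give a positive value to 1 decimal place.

1.4%

Ratio = 377 / 223 ≈ 1.6906.
Ideal 5:3 ≈ 1.6667. |1.6906 − 1.6667| / 1.6667 ≈ 1.43% → 1.4%.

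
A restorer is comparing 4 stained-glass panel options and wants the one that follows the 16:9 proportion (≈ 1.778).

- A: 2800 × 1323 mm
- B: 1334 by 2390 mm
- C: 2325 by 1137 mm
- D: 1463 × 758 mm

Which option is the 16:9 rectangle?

Ratios (long/short): A ≈ 2.116; B ≈ 1.792; C ≈ 2.045; D ≈ 1.930.
16:9 ≈ 1.778; option B is nearest (Δ 0.014).

B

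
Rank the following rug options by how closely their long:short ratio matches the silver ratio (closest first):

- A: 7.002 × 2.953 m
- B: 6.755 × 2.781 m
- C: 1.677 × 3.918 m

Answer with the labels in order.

Ratios: A = 7.002 / 2.953 ≈ 2.371; B = 6.755 / 2.781 ≈ 2.429; C = 3.918 / 1.677 ≈ 2.336.
|Δ from 2.414|: A 0.043; B 0.015; C 0.078.

B, A, C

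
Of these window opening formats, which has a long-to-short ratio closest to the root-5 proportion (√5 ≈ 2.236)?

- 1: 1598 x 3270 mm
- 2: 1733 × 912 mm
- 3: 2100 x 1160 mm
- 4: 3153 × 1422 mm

Target root-5 ≈ 2.236.
1: 2.046 (Δ0.190)  2: 1.900 (Δ0.336)  3: 1.810 (Δ0.426)  4: 2.217 (Δ0.019)

4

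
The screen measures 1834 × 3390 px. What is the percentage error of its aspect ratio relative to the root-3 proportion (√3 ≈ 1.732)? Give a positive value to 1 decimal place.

6.7%

Ratio = 3390 / 1834 ≈ 1.8484.
Ideal root-3 ≈ 1.7321. |1.8484 − 1.7321| / 1.7321 ≈ 6.71% → 6.7%.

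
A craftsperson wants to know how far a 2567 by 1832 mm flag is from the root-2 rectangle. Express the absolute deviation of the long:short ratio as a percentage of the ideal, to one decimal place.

Ratio = 2567 / 1832 ≈ 1.4012.
Ideal root-2 ≈ 1.4142. |1.4012 − 1.4142| / 1.4142 ≈ 0.92% → 0.9%.

0.9%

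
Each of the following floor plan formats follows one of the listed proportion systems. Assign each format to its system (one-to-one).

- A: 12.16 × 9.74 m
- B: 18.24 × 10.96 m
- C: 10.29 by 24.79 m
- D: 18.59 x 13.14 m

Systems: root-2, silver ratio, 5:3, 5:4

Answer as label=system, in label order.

A=5:4, B=5:3, C=silver ratio, D=root-2

Ratios: A ≈ 1.248; B ≈ 1.664; C ≈ 2.409; D ≈ 1.415.
Targets: root-2 ≈ 1.414; silver ratio ≈ 2.414; 5:3 ≈ 1.667; 5:4 ≈ 1.250.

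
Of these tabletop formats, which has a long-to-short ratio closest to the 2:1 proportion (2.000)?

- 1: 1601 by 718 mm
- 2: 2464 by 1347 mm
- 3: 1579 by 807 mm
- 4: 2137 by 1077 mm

Ratios (long/short): 1 ≈ 2.230; 2 ≈ 1.829; 3 ≈ 1.957; 4 ≈ 1.984.
2:1 ≈ 2.000; option 4 is nearest (Δ 0.016).

4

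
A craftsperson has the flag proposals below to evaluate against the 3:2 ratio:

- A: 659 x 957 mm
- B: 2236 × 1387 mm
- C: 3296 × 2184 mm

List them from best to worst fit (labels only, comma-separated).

Ratios: A = 957 / 659 ≈ 1.452; B = 2236 / 1387 ≈ 1.612; C = 3296 / 2184 ≈ 1.509.
|Δ from 1.500|: A 0.048; B 0.112; C 0.009.

C, A, B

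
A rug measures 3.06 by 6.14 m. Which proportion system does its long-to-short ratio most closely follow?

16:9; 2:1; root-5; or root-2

Ratio = 6.14 / 3.06 ≈ 2.007.
Distances: 16:9 1.778 (Δ 0.229); 2:1 2.000 (Δ 0.007); root-5 2.236 (Δ 0.229); root-2 1.414 (Δ 0.593).

2:1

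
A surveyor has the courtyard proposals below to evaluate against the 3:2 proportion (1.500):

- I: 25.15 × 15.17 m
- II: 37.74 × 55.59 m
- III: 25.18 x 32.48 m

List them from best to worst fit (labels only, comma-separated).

II, I, III

Ratios: I = 25.15 / 15.17 ≈ 1.658; II = 55.59 / 37.74 ≈ 1.473; III = 32.48 / 25.18 ≈ 1.290.
|Δ from 1.500|: I 0.158; II 0.027; III 0.210.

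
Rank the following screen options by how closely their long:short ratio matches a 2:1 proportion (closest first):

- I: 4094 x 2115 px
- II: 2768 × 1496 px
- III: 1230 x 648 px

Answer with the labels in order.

I, III, II

Ratios: I = 4094 / 2115 ≈ 1.936; II = 2768 / 1496 ≈ 1.850; III = 1230 / 648 ≈ 1.898.
|Δ from 2.000|: I 0.064; II 0.150; III 0.102.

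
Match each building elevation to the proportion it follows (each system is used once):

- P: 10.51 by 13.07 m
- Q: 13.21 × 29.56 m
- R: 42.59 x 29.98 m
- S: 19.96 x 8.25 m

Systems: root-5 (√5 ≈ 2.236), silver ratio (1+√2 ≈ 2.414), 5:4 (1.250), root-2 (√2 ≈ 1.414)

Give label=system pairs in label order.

Ratios: P ≈ 1.244; Q ≈ 2.238; R ≈ 1.421; S ≈ 2.419.
Targets: root-5 ≈ 2.236; silver ratio ≈ 2.414; 5:4 ≈ 1.250; root-2 ≈ 1.414.

P=5:4, Q=root-5, R=root-2, S=silver ratio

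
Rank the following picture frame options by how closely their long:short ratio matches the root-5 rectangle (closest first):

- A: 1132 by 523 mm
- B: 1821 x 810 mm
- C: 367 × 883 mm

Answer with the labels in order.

A: 1132/523 ≈ 2.164 → |2.164 − 2.236| = 0.072
B: 1821/810 ≈ 2.248 → |2.248 − 2.236| = 0.012
C: 883/367 ≈ 2.406 → |2.406 − 2.236| = 0.170

B, A, C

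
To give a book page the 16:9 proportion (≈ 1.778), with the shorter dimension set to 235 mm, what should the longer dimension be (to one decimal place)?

16:9 ≈ 1.77778.
Longer side = 235 × 1.77778 ≈ 417.778 → 417.8 mm.

417.8 mm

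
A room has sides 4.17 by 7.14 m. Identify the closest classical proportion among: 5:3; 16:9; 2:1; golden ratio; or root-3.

Ratio = 7.14 / 4.17 ≈ 1.712.
Distances: 5:3 1.667 (Δ 0.045); 16:9 1.778 (Δ 0.066); 2:1 2.000 (Δ 0.288); golden ratio 1.618 (Δ 0.094); root-3 1.732 (Δ 0.020).

root-3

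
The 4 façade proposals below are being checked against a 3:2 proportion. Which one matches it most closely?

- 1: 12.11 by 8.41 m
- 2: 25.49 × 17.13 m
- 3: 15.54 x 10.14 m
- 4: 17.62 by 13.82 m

2

Ratios (long/short): 1 ≈ 1.440; 2 ≈ 1.488; 3 ≈ 1.533; 4 ≈ 1.275.
3:2 ≈ 1.500; option 2 is nearest (Δ 0.012).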